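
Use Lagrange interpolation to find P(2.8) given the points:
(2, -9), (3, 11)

Lagrange interpolation formula:
P(x) = Σ yᵢ × Lᵢ(x)
where Lᵢ(x) = Π_{j≠i} (x - xⱼ)/(xᵢ - xⱼ)

L_0(2.8) = (2.8 - 3)/(2 - 3) = 0.200000
L_1(2.8) = (2.8 - 2)/(3 - 2) = 0.800000

P(2.8) = (-9)×L_0(2.8) + 11×L_1(2.8)
P(2.8) = 7.000000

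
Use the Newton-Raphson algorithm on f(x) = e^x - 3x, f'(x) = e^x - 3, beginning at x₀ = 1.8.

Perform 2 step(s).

f(x) = e^x - 3x
f'(x) = e^x - 3
x₀ = 1.8

Newton-Raphson formula: x_{n+1} = x_n - f(x_n)/f'(x_n)

Iteration 1:
  f(1.800000) = 0.649647
  f'(1.800000) = 3.049647
  x_1 = 1.800000 - 0.649647/3.049647 = 1.586976
Iteration 2:
  f(1.586976) = 0.128015
  f'(1.586976) = 1.888943
  x_2 = 1.586976 - 0.128015/1.888943 = 1.519206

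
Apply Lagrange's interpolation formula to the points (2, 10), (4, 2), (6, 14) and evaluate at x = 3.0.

Lagrange interpolation formula:
P(x) = Σ yᵢ × Lᵢ(x)
where Lᵢ(x) = Π_{j≠i} (x - xⱼ)/(xᵢ - xⱼ)

L_0(3.0) = (3.0 - 4)/(2 - 4) × (3.0 - 6)/(2 - 6) = 0.375000
L_1(3.0) = (3.0 - 2)/(4 - 2) × (3.0 - 6)/(4 - 6) = 0.750000
L_2(3.0) = (3.0 - 2)/(6 - 2) × (3.0 - 4)/(6 - 4) = -0.125000

P(3.0) = 10×L_0(3.0) + 2×L_1(3.0) + 14×L_2(3.0)
P(3.0) = 3.500000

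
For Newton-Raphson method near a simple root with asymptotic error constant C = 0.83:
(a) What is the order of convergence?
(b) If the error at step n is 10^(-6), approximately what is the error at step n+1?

(a) Newton-Raphson has quadratic (order 2) convergence near simple roots.
    This means |e_{n+1}| ≈ C|e_n|².

(b) With |e_n| = 10^(-6) and C = 0.83:
    |e_{n+1}| ≈ 0.83 × (10^(-6))² = 0.83 × 10^(-12)

(a) 2 (quadratic); (b) |e_{n+1}| ≈ 8.300e-13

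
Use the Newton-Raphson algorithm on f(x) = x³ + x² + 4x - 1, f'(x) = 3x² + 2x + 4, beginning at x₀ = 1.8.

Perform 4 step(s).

f(x) = x³ + x² + 4x - 1
f'(x) = 3x² + 2x + 4
x₀ = 1.8

Newton-Raphson formula: x_{n+1} = x_n - f(x_n)/f'(x_n)

Iteration 1:
  f(1.800000) = 15.272000
  f'(1.800000) = 17.320000
  x_1 = 1.800000 - 15.272000/17.320000 = 0.918245
Iteration 2:
  f(0.918245) = 4.290392
  f'(0.918245) = 8.366010
  x_2 = 0.918245 - 4.290392/8.366010 = 0.405409
Iteration 3:
  f(0.405409) = 0.852622
  f'(0.405409) = 5.303886
  x_3 = 0.405409 - 0.852622/5.303886 = 0.244654
Iteration 4:
  f(0.244654) = 0.053117
  f'(0.244654) = 4.668876
  x_4 = 0.244654 - 0.053117/4.668876 = 0.233277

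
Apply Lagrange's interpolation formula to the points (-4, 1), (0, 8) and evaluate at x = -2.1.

Lagrange interpolation formula:
P(x) = Σ yᵢ × Lᵢ(x)
where Lᵢ(x) = Π_{j≠i} (x - xⱼ)/(xᵢ - xⱼ)

L_0(-2.1) = (-2.1 - 0)/(-4 - 0) = 0.525000
L_1(-2.1) = (-2.1 - (-4))/(0 - (-4)) = 0.475000

P(-2.1) = 1×L_0(-2.1) + 8×L_1(-2.1)
P(-2.1) = 4.325000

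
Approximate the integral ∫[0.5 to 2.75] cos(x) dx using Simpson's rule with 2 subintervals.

f(x) = cos(x)
a = 0.5, b = 2.75, n = 2
h = (b - a)/n = 1.125000

Simpson's rule: (h/3)[f(x₀) + 4f(x₁) + 2f(x₂) + ... + f(xₙ)]

x_0 = 0.5000, f(x_0) = 0.877583, coefficient = 1
x_1 = 1.6250, f(x_1) = -0.054177, coefficient = 4
x_2 = 2.7500, f(x_2) = -0.924302, coefficient = 1

I ≈ (1.125000/3) × -0.263428 = -0.098786
Exact value: -0.097765
Error: 0.001021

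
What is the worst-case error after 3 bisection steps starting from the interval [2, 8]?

Bisection error bound: |error| ≤ (b-a)/2^n
|error| ≤ (8 - 2)/2^3 = 6/2^3
|error| ≤ 0.7500000000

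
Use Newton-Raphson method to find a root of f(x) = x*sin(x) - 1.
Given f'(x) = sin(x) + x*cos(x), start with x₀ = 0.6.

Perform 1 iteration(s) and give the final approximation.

f(x) = x*sin(x) - 1
f'(x) = sin(x) + x*cos(x)
x₀ = 0.6

Newton-Raphson formula: x_{n+1} = x_n - f(x_n)/f'(x_n)

Iteration 1:
  f(0.600000) = -0.661215
  f'(0.600000) = 1.059844
  x_1 = 0.600000 - (-0.661215)/1.059844 = 1.223879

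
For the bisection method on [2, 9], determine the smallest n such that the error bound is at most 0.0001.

We need (b-a)/2^n ≤ 0.0001
(9 - 2)/2^n ≤ 0.0001
7/2^n ≤ 0.0001
2^n ≥ 70000
n ≥ log₂(70000) = 16.10
n ≥ 17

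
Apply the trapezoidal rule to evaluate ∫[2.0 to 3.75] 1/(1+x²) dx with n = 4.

f(x) = 1/(1+x²)
a = 2.0, b = 3.75, n = 4
h = (b - a)/n = 0.437500

Trapezoidal rule: (h/2)[f(x₀) + 2f(x₁) + 2f(x₂) + ... + f(xₙ)]

x_0 = 2.0000, f(x_0) = 0.200000, coefficient = 1
x_1 = 2.4375, f(x_1) = 0.144063, coefficient = 2
x_2 = 2.8750, f(x_2) = 0.107926, coefficient = 2
x_3 = 3.3125, f(x_3) = 0.083524, coefficient = 2
x_4 = 3.7500, f(x_4) = 0.066390, coefficient = 1

I ≈ (0.437500/2) × 0.937415 = 0.205060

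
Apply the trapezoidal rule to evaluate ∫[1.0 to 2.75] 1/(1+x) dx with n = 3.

f(x) = 1/(1+x)
a = 1.0, b = 2.75, n = 3
h = (b - a)/n = 0.583333

Trapezoidal rule: (h/2)[f(x₀) + 2f(x₁) + 2f(x₂) + ... + f(xₙ)]

x_0 = 1.0000, f(x_0) = 0.500000, coefficient = 1
x_1 = 1.5833, f(x_1) = 0.387097, coefficient = 2
x_2 = 2.1667, f(x_2) = 0.315789, coefficient = 2
x_3 = 2.7500, f(x_3) = 0.266667, coefficient = 1

I ≈ (0.583333/2) × 2.172439 = 0.633628
Exact value: 0.628609
Error: 0.005019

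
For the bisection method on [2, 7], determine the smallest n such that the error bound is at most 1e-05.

We need (b-a)/2^n ≤ 1e-05
(7 - 2)/2^n ≤ 1e-05
5/2^n ≤ 1e-05
2^n ≥ 500000
n ≥ log₂(500000) = 18.93
n ≥ 19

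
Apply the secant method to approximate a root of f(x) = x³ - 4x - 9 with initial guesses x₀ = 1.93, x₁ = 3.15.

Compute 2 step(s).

f(x) = x³ - 4x - 9
x₀ = 1.93, x₁ = 3.15

Secant formula: x_{n+1} = x_n - f(x_n)(x_n - x_{n-1})/(f(x_n) - f(x_{n-1}))

Iteration 1:
  f(1.930000) = -9.530943
  f(3.150000) = 9.655875
  x_2 = 3.150000 - 9.655875×(3.150000 - 1.930000)/(9.655875 - (-9.530943))
       = 2.536028
Iteration 2:
  f(3.150000) = 9.655875
  f(2.536028) = -2.833804
  x_3 = 2.536028 - (-2.833804)×(2.536028 - 3.150000)/(-2.833804 - 9.655875)
       = 2.675333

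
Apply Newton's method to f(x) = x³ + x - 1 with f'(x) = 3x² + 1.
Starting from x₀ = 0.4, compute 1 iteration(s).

f(x) = x³ + x - 1
f'(x) = 3x² + 1
x₀ = 0.4

Newton-Raphson formula: x_{n+1} = x_n - f(x_n)/f'(x_n)

Iteration 1:
  f(0.400000) = -0.536000
  f'(0.400000) = 1.480000
  x_1 = 0.400000 - (-0.536000)/1.480000 = 0.762162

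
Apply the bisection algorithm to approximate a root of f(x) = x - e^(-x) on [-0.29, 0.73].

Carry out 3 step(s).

f(x) = x - e^(-x)
Initial interval: [-0.29, 0.73]

Iteration 1:
  c_1 = (-0.290000 + 0.730000)/2 = 0.220000
  f(c_1) = f(0.220000) = -0.582519
  f(a) × f(c) ≥ 0, new interval: [0.220000, 0.730000]
Iteration 2:
  c_2 = (0.220000 + 0.730000)/2 = 0.475000
  f(c_2) = f(0.475000) = -0.146885
  f(a) × f(c) ≥ 0, new interval: [0.475000, 0.730000]
Iteration 3:
  c_3 = (0.475000 + 0.730000)/2 = 0.602500
  f(c_3) = f(0.602500) = 0.055059
  f(a) × f(c) < 0, new interval: [0.475000, 0.602500]

After 3 iteration(s), the approximation is c_3 = 0.602500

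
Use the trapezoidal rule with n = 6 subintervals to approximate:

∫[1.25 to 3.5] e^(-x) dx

f(x) = e^(-x)
a = 1.25, b = 3.5, n = 6
h = (b - a)/n = 0.375000

Trapezoidal rule: (h/2)[f(x₀) + 2f(x₁) + 2f(x₂) + ... + f(xₙ)]

x_0 = 1.2500, f(x_0) = 0.286505, coefficient = 1
x_1 = 1.6250, f(x_1) = 0.196912, coefficient = 2
x_2 = 2.0000, f(x_2) = 0.135335, coefficient = 2
x_3 = 2.3750, f(x_3) = 0.093014, coefficient = 2
x_4 = 2.7500, f(x_4) = 0.063928, coefficient = 2
x_5 = 3.1250, f(x_5) = 0.043937, coefficient = 2
x_6 = 3.5000, f(x_6) = 0.030197, coefficient = 1

I ≈ (0.375000/2) × 1.382955 = 0.259304
Exact value: 0.256307
Error: 0.002997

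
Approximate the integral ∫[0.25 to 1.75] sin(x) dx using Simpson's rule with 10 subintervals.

f(x) = sin(x)
a = 0.25, b = 1.75, n = 10
h = (b - a)/n = 0.150000

Simpson's rule: (h/3)[f(x₀) + 4f(x₁) + 2f(x₂) + ... + f(xₙ)]

x_0 = 0.2500, f(x_0) = 0.247404, coefficient = 1
x_1 = 0.4000, f(x_1) = 0.389418, coefficient = 4
x_2 = 0.5500, f(x_2) = 0.522687, coefficient = 2
x_3 = 0.7000, f(x_3) = 0.644218, coefficient = 4
x_4 = 0.8500, f(x_4) = 0.751280, coefficient = 2
x_5 = 1.0000, f(x_5) = 0.841471, coefficient = 4
x_6 = 1.1500, f(x_6) = 0.912764, coefficient = 2
x_7 = 1.3000, f(x_7) = 0.963558, coefficient = 4
x_8 = 1.4500, f(x_8) = 0.992713, coefficient = 2
x_9 = 1.6000, f(x_9) = 0.999574, coefficient = 4
x_10 = 1.7500, f(x_10) = 0.983986, coefficient = 1

I ≈ (0.150000/3) × 22.943234 = 1.147162
Exact value: 1.147158
Error: 0.000003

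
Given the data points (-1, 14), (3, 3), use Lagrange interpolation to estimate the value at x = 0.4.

Lagrange interpolation formula:
P(x) = Σ yᵢ × Lᵢ(x)
where Lᵢ(x) = Π_{j≠i} (x - xⱼ)/(xᵢ - xⱼ)

L_0(0.4) = (0.4 - 3)/(-1 - 3) = 0.650000
L_1(0.4) = (0.4 - (-1))/(3 - (-1)) = 0.350000

P(0.4) = 14×L_0(0.4) + 3×L_1(0.4)
P(0.4) = 10.150000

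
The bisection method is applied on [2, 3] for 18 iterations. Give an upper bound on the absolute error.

Bisection error bound: |error| ≤ (b-a)/2^n
|error| ≤ (3 - 2)/2^18 = 1/2^18
|error| ≤ 0.0000038147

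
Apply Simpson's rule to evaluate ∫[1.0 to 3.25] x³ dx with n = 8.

f(x) = x³
a = 1.0, b = 3.25, n = 8
h = (b - a)/n = 0.281250

Simpson's rule: (h/3)[f(x₀) + 4f(x₁) + 2f(x₂) + ... + f(xₙ)]

x_0 = 1.0000, f(x_0) = 1.000000, coefficient = 1
x_1 = 1.2812, f(x_1) = 2.103302, coefficient = 4
x_2 = 1.5625, f(x_2) = 3.814697, coefficient = 2
x_3 = 1.8438, f(x_3) = 6.267670, coefficient = 4
x_4 = 2.1250, f(x_4) = 9.595703, coefficient = 2
x_5 = 2.4062, f(x_5) = 13.932281, coefficient = 4
x_6 = 2.6875, f(x_6) = 19.410889, coefficient = 2
x_7 = 2.9688, f(x_7) = 26.165009, coefficient = 4
x_8 = 3.2500, f(x_8) = 34.328125, coefficient = 1

I ≈ (0.281250/3) × 294.843750 = 27.641602
Exact value: 27.641602
Error: 0.000000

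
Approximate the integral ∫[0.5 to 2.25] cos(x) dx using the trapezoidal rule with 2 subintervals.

f(x) = cos(x)
a = 0.5, b = 2.25, n = 2
h = (b - a)/n = 0.875000

Trapezoidal rule: (h/2)[f(x₀) + 2f(x₁) + 2f(x₂) + ... + f(xₙ)]

x_0 = 0.5000, f(x_0) = 0.877583, coefficient = 1
x_1 = 1.3750, f(x_1) = 0.194548, coefficient = 2
x_2 = 2.2500, f(x_2) = -0.628174, coefficient = 1

I ≈ (0.875000/2) × 0.638504 = 0.279346
Exact value: 0.298648
Error: 0.019302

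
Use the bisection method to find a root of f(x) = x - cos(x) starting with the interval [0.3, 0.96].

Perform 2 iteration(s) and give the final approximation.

f(x) = x - cos(x)
Initial interval: [0.3, 0.96]

Iteration 1:
  c_1 = (0.300000 + 0.960000)/2 = 0.630000
  f(c_1) = f(0.630000) = -0.178028
  f(a) × f(c) ≥ 0, new interval: [0.630000, 0.960000]
Iteration 2:
  c_2 = (0.630000 + 0.960000)/2 = 0.795000
  f(c_2) = f(0.795000) = 0.094715
  f(a) × f(c) < 0, new interval: [0.630000, 0.795000]

After 2 iteration(s), the approximation is c_2 = 0.795000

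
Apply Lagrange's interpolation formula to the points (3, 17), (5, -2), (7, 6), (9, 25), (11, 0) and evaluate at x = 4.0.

Lagrange interpolation formula:
P(x) = Σ yᵢ × Lᵢ(x)
where Lᵢ(x) = Π_{j≠i} (x - xⱼ)/(xᵢ - xⱼ)

L_0(4.0) = (4.0 - 5)/(3 - 5) × (4.0 - 7)/(3 - 7) × (4.0 - 9)/(3 - 9) × (4.0 - 11)/(3 - 11) = 0.273438
L_1(4.0) = (4.0 - 3)/(5 - 3) × (4.0 - 7)/(5 - 7) × (4.0 - 9)/(5 - 9) × (4.0 - 11)/(5 - 11) = 1.093750
L_2(4.0) = (4.0 - 3)/(7 - 3) × (4.0 - 5)/(7 - 5) × (4.0 - 9)/(7 - 9) × (4.0 - 11)/(7 - 11) = -0.546875
L_3(4.0) = (4.0 - 3)/(9 - 3) × (4.0 - 5)/(9 - 5) × (4.0 - 7)/(9 - 7) × (4.0 - 11)/(9 - 11) = 0.218750
L_4(4.0) = (4.0 - 3)/(11 - 3) × (4.0 - 5)/(11 - 5) × (4.0 - 7)/(11 - 7) × (4.0 - 9)/(11 - 9) = -0.039062

P(4.0) = 17×L_0(4.0) + (-2)×L_1(4.0) + 6×L_2(4.0) + 25×L_3(4.0) + 0×L_4(4.0)
P(4.0) = 4.648438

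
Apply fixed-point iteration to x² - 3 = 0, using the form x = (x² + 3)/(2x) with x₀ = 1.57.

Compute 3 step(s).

Equation: x² - 3 = 0
Fixed-point form: x = (x² + 3)/(2x)
x₀ = 1.57

x_1 = g(1.570000) = 1.740414
x_2 = g(1.740414) = 1.732071
x_3 = g(1.732071) = 1.732051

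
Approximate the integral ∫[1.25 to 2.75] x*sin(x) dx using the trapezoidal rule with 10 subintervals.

f(x) = x*sin(x)
a = 1.25, b = 2.75, n = 10
h = (b - a)/n = 0.150000

Trapezoidal rule: (h/2)[f(x₀) + 2f(x₁) + 2f(x₂) + ... + f(xₙ)]

x_0 = 1.2500, f(x_0) = 1.186231, coefficient = 1
x_1 = 1.4000, f(x_1) = 1.379630, coefficient = 2
x_2 = 1.5500, f(x_2) = 1.549665, coefficient = 2
x_3 = 1.7000, f(x_3) = 1.685830, coefficient = 2
x_4 = 1.8500, f(x_4) = 1.778359, coefficient = 2
x_5 = 2.0000, f(x_5) = 1.818595, coefficient = 2
x_6 = 2.1500, f(x_6) = 1.799332, coefficient = 2
x_7 = 2.3000, f(x_7) = 1.715122, coefficient = 2
x_8 = 2.4500, f(x_8) = 1.562524, coefficient = 2
x_9 = 2.6000, f(x_9) = 1.340304, coefficient = 2
x_10 = 2.7500, f(x_10) = 1.049568, coefficient = 1

I ≈ (0.150000/2) × 31.494519 = 2.362089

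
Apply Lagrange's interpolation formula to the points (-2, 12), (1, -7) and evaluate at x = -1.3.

Lagrange interpolation formula:
P(x) = Σ yᵢ × Lᵢ(x)
where Lᵢ(x) = Π_{j≠i} (x - xⱼ)/(xᵢ - xⱼ)

L_0(-1.3) = (-1.3 - 1)/(-2 - 1) = 0.766667
L_1(-1.3) = (-1.3 - (-2))/(1 - (-2)) = 0.233333

P(-1.3) = 12×L_0(-1.3) + (-7)×L_1(-1.3)
P(-1.3) = 7.566667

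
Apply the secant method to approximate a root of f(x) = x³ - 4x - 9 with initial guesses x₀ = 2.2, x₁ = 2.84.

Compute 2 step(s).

f(x) = x³ - 4x - 9
x₀ = 2.2, x₁ = 2.84

Secant formula: x_{n+1} = x_n - f(x_n)(x_n - x_{n-1})/(f(x_n) - f(x_{n-1}))

Iteration 1:
  f(2.200000) = -7.152000
  f(2.840000) = 2.546304
  x_2 = 2.840000 - 2.546304×(2.840000 - 2.200000)/(2.546304 - (-7.152000))
       = 2.671967
Iteration 2:
  f(2.840000) = 2.546304
  f(2.671967) = -0.611605
  x_3 = 2.671967 - (-0.611605)×(2.671967 - 2.840000)/(-0.611605 - 2.546304)
       = 2.704511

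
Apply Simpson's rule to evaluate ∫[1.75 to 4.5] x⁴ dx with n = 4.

f(x) = x⁴
a = 1.75, b = 4.5, n = 4
h = (b - a)/n = 0.687500

Simpson's rule: (h/3)[f(x₀) + 4f(x₁) + 2f(x₂) + ... + f(xₙ)]

x_0 = 1.7500, f(x_0) = 9.378906, coefficient = 1
x_1 = 2.4375, f(x_1) = 35.300308, coefficient = 4
x_2 = 3.1250, f(x_2) = 95.367432, coefficient = 2
x_3 = 3.8125, f(x_3) = 211.270767, coefficient = 4
x_4 = 4.5000, f(x_4) = 410.062500, coefficient = 1

I ≈ (0.687500/3) × 1596.460571 = 365.855548
Exact value: 365.773633
Error: 0.081915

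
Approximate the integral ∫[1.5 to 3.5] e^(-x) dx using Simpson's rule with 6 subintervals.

f(x) = e^(-x)
a = 1.5, b = 3.5, n = 6
h = (b - a)/n = 0.333333

Simpson's rule: (h/3)[f(x₀) + 4f(x₁) + 2f(x₂) + ... + f(xₙ)]

x_0 = 1.5000, f(x_0) = 0.223130, coefficient = 1
x_1 = 1.8333, f(x_1) = 0.159880, coefficient = 4
x_2 = 2.1667, f(x_2) = 0.114559, coefficient = 2
x_3 = 2.5000, f(x_3) = 0.082085, coefficient = 4
x_4 = 2.8333, f(x_4) = 0.058816, coefficient = 2
x_5 = 3.1667, f(x_5) = 0.042144, coefficient = 4
x_6 = 3.5000, f(x_6) = 0.030197, coefficient = 1

I ≈ (0.333333/3) × 1.736513 = 0.192946
Exact value: 0.192933
Error: 0.000013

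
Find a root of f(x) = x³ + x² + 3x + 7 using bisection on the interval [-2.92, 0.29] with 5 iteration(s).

f(x) = x³ + x² + 3x + 7
Initial interval: [-2.92, 0.29]

Iteration 1:
  c_1 = (-2.920000 + 0.290000)/2 = -1.315000
  f(c_1) = f(-1.315000) = 2.510294
  f(a) × f(c) < 0, new interval: [-2.920000, -1.315000]
Iteration 2:
  c_2 = (-2.920000 + (-1.315000))/2 = -2.117500
  f(c_2) = f(-2.117500) = -4.363153
  f(a) × f(c) ≥ 0, new interval: [-2.117500, -1.315000]
Iteration 3:
  c_3 = (-2.117500 + (-1.315000))/2 = -1.716250
  f(c_3) = f(-1.716250) = -0.258474
  f(a) × f(c) ≥ 0, new interval: [-1.716250, -1.315000]
Iteration 4:
  c_4 = (-1.716250 + (-1.315000))/2 = -1.515625
  f(c_4) = f(-1.515625) = 1.268673
  f(a) × f(c) < 0, new interval: [-1.716250, -1.515625]
Iteration 5:
  c_5 = (-1.716250 + (-1.515625))/2 = -1.615937
  f(c_5) = f(-1.615937) = 0.543818
  f(a) × f(c) < 0, new interval: [-1.716250, -1.615937]

After 5 iteration(s), the approximation is c_5 = -1.615937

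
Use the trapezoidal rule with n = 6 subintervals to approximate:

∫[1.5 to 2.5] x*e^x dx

f(x) = x*e^x
a = 1.5, b = 2.5, n = 6
h = (b - a)/n = 0.166667

Trapezoidal rule: (h/2)[f(x₀) + 2f(x₁) + 2f(x₂) + ... + f(xₙ)]

x_0 = 1.5000, f(x_0) = 6.722534, coefficient = 1
x_1 = 1.6667, f(x_1) = 8.824150, coefficient = 2
x_2 = 1.8333, f(x_2) = 11.466952, coefficient = 2
x_3 = 2.0000, f(x_3) = 14.778112, coefficient = 2
x_4 = 2.1667, f(x_4) = 18.913133, coefficient = 2
x_5 = 2.3333, f(x_5) = 24.061937, coefficient = 2
x_6 = 2.5000, f(x_6) = 30.456235, coefficient = 1

I ≈ (0.166667/2) × 193.267336 = 16.105611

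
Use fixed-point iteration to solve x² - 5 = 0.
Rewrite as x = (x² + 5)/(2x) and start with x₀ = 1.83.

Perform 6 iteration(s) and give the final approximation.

Equation: x² - 5 = 0
Fixed-point form: x = (x² + 5)/(2x)
x₀ = 1.83

x_1 = g(1.830000) = 2.281120
x_2 = g(2.281120) = 2.236513
x_3 = g(2.236513) = 2.236068
x_4 = g(2.236068) = 2.236068
x_5 = g(2.236068) = 2.236068
x_6 = g(2.236068) = 2.236068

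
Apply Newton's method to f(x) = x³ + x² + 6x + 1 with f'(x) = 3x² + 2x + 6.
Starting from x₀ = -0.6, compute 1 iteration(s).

f(x) = x³ + x² + 6x + 1
f'(x) = 3x² + 2x + 6
x₀ = -0.6

Newton-Raphson formula: x_{n+1} = x_n - f(x_n)/f'(x_n)

Iteration 1:
  f(-0.600000) = -2.456000
  f'(-0.600000) = 5.880000
  x_1 = -0.600000 - (-2.456000)/5.880000 = -0.182313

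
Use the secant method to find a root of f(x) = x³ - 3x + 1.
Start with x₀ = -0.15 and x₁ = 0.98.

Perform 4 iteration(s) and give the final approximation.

f(x) = x³ - 3x + 1
x₀ = -0.15, x₁ = 0.98

Secant formula: x_{n+1} = x_n - f(x_n)(x_n - x_{n-1})/(f(x_n) - f(x_{n-1}))

Iteration 1:
  f(-0.150000) = 1.446625
  f(0.980000) = -0.998808
  x_2 = 0.980000 - (-0.998808)×(0.980000 - (-0.150000))/(-0.998808 - 1.446625)
       = 0.518465
Iteration 2:
  f(0.980000) = -0.998808
  f(0.518465) = -0.416028
  x_3 = 0.518465 - (-0.416028)×(0.518465 - 0.980000)/(-0.416028 - (-0.998808))
       = 0.188989
Iteration 3:
  f(0.518465) = -0.416028
  f(0.188989) = 0.439782
  x_4 = 0.188989 - 0.439782×(0.188989 - 0.518465)/(0.439782 - (-0.416028))
       = 0.358300
Iteration 4:
  f(0.188989) = 0.439782
  f(0.358300) = -0.028901
  x_5 = 0.358300 - (-0.028901)×(0.358300 - 0.188989)/(-0.028901 - 0.439782)
       = 0.347859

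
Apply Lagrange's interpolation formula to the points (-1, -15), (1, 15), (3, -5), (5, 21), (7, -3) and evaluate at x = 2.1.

Lagrange interpolation formula:
P(x) = Σ yᵢ × Lᵢ(x)
where Lᵢ(x) = Π_{j≠i} (x - xⱼ)/(xᵢ - xⱼ)

L_0(2.1) = (2.1 - 1)/(-1 - 1) × (2.1 - 3)/(-1 - 3) × (2.1 - 5)/(-1 - 5) × (2.1 - 7)/(-1 - 7) = -0.036635
L_1(2.1) = (2.1 - (-1))/(1 - (-1)) × (2.1 - 3)/(1 - 3) × (2.1 - 5)/(1 - 5) × (2.1 - 7)/(1 - 7) = 0.412978
L_2(2.1) = (2.1 - (-1))/(3 - (-1)) × (2.1 - 1)/(3 - 1) × (2.1 - 5)/(3 - 5) × (2.1 - 7)/(3 - 7) = 0.757127
L_3(2.1) = (2.1 - (-1))/(5 - (-1)) × (2.1 - 1)/(5 - 1) × (2.1 - 3)/(5 - 3) × (2.1 - 7)/(5 - 7) = -0.156647
L_4(2.1) = (2.1 - (-1))/(7 - (-1)) × (2.1 - 1)/(7 - 1) × (2.1 - 3)/(7 - 3) × (2.1 - 5)/(7 - 5) = 0.023177

P(2.1) = (-15)×L_0(2.1) + 15×L_1(2.1) + (-5)×L_2(2.1) + 21×L_3(2.1) + (-3)×L_4(2.1)
P(2.1) = -0.400550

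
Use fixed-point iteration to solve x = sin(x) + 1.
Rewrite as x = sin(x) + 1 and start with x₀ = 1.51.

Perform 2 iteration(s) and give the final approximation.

Equation: x = sin(x) + 1
Fixed-point form: x = sin(x) + 1
x₀ = 1.51

x_1 = g(1.510000) = 1.998152
x_2 = g(1.998152) = 1.910065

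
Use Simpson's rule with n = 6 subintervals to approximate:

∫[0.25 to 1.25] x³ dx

f(x) = x³
a = 0.25, b = 1.25, n = 6
h = (b - a)/n = 0.166667

Simpson's rule: (h/3)[f(x₀) + 4f(x₁) + 2f(x₂) + ... + f(xₙ)]

x_0 = 0.2500, f(x_0) = 0.015625, coefficient = 1
x_1 = 0.4167, f(x_1) = 0.072338, coefficient = 4
x_2 = 0.5833, f(x_2) = 0.198495, coefficient = 2
x_3 = 0.7500, f(x_3) = 0.421875, coefficient = 4
x_4 = 0.9167, f(x_4) = 0.770255, coefficient = 2
x_5 = 1.0833, f(x_5) = 1.271412, coefficient = 4
x_6 = 1.2500, f(x_6) = 1.953125, coefficient = 1

I ≈ (0.166667/3) × 10.968750 = 0.609375
Exact value: 0.609375
Error: 0.000000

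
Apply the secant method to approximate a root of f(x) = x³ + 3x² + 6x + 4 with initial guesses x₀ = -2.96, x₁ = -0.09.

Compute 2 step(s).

f(x) = x³ + 3x² + 6x + 4
x₀ = -2.96, x₁ = -0.09

Secant formula: x_{n+1} = x_n - f(x_n)(x_n - x_{n-1})/(f(x_n) - f(x_{n-1}))

Iteration 1:
  f(-2.960000) = -13.409536
  f(-0.090000) = 3.483571
  x_2 = -0.090000 - 3.483571×(-0.090000 - (-2.960000))/(3.483571 - (-13.409536))
       = -0.681830
Iteration 2:
  f(-0.090000) = 3.483571
  f(-0.681830) = 0.986719
  x_3 = -0.681830 - 0.986719×(-0.681830 - (-0.090000))/(0.986719 - 3.483571)
       = -0.915713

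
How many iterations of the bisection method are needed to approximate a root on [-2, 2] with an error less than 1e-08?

We need (b-a)/2^n ≤ 1e-08
(2 - (-2))/2^n ≤ 1e-08
4/2^n ≤ 1e-08
2^n ≥ 400000000
n ≥ log₂(400000000) = 28.58
n ≥ 29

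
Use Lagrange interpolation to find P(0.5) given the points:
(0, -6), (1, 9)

Lagrange interpolation formula:
P(x) = Σ yᵢ × Lᵢ(x)
where Lᵢ(x) = Π_{j≠i} (x - xⱼ)/(xᵢ - xⱼ)

L_0(0.5) = (0.5 - 1)/(0 - 1) = 0.500000
L_1(0.5) = (0.5 - 0)/(1 - 0) = 0.500000

P(0.5) = (-6)×L_0(0.5) + 9×L_1(0.5)
P(0.5) = 1.500000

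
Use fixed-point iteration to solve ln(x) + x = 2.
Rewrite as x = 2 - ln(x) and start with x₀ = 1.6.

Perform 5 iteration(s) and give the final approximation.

Equation: ln(x) + x = 2
Fixed-point form: x = 2 - ln(x)
x₀ = 1.6

x_1 = g(1.600000) = 1.529996
x_2 = g(1.529996) = 1.574735
x_3 = g(1.574735) = 1.545913
x_4 = g(1.545913) = 1.564385
x_5 = g(1.564385) = 1.552507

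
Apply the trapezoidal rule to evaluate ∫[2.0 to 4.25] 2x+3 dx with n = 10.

f(x) = 2x+3
a = 2.0, b = 4.25, n = 10
h = (b - a)/n = 0.225000

Trapezoidal rule: (h/2)[f(x₀) + 2f(x₁) + 2f(x₂) + ... + f(xₙ)]

x_0 = 2.0000, f(x_0) = 7.000000, coefficient = 1
x_1 = 2.2250, f(x_1) = 7.450000, coefficient = 2
x_2 = 2.4500, f(x_2) = 7.900000, coefficient = 2
x_3 = 2.6750, f(x_3) = 8.350000, coefficient = 2
x_4 = 2.9000, f(x_4) = 8.800000, coefficient = 2
x_5 = 3.1250, f(x_5) = 9.250000, coefficient = 2
x_6 = 3.3500, f(x_6) = 9.700000, coefficient = 2
x_7 = 3.5750, f(x_7) = 10.150000, coefficient = 2
x_8 = 3.8000, f(x_8) = 10.600000, coefficient = 2
x_9 = 4.0250, f(x_9) = 11.050000, coefficient = 2
x_10 = 4.2500, f(x_10) = 11.500000, coefficient = 1

I ≈ (0.225000/2) × 185.000000 = 20.812500
Exact value: 20.812500
Error: 0.000000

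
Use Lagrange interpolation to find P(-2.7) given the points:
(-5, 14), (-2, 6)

Lagrange interpolation formula:
P(x) = Σ yᵢ × Lᵢ(x)
where Lᵢ(x) = Π_{j≠i} (x - xⱼ)/(xᵢ - xⱼ)

L_0(-2.7) = (-2.7 - (-2))/(-5 - (-2)) = 0.233333
L_1(-2.7) = (-2.7 - (-5))/(-2 - (-5)) = 0.766667

P(-2.7) = 14×L_0(-2.7) + 6×L_1(-2.7)
P(-2.7) = 7.866667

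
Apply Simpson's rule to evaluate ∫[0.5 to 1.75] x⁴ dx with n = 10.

f(x) = x⁴
a = 0.5, b = 1.75, n = 10
h = (b - a)/n = 0.125000

Simpson's rule: (h/3)[f(x₀) + 4f(x₁) + 2f(x₂) + ... + f(xₙ)]

x_0 = 0.5000, f(x_0) = 0.062500, coefficient = 1
x_1 = 0.6250, f(x_1) = 0.152588, coefficient = 4
x_2 = 0.7500, f(x_2) = 0.316406, coefficient = 2
x_3 = 0.8750, f(x_3) = 0.586182, coefficient = 4
x_4 = 1.0000, f(x_4) = 1.000000, coefficient = 2
x_5 = 1.1250, f(x_5) = 1.601807, coefficient = 4
x_6 = 1.2500, f(x_6) = 2.441406, coefficient = 2
x_7 = 1.3750, f(x_7) = 3.574463, coefficient = 4
x_8 = 1.5000, f(x_8) = 5.062500, coefficient = 2
x_9 = 1.6250, f(x_9) = 6.972900, coefficient = 4
x_10 = 1.7500, f(x_10) = 9.378906, coefficient = 1

I ≈ (0.125000/3) × 78.633789 = 3.276408
Exact value: 3.276367
Error: 0.000041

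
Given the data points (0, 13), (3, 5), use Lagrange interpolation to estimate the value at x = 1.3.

Lagrange interpolation formula:
P(x) = Σ yᵢ × Lᵢ(x)
where Lᵢ(x) = Π_{j≠i} (x - xⱼ)/(xᵢ - xⱼ)

L_0(1.3) = (1.3 - 3)/(0 - 3) = 0.566667
L_1(1.3) = (1.3 - 0)/(3 - 0) = 0.433333

P(1.3) = 13×L_0(1.3) + 5×L_1(1.3)
P(1.3) = 9.533333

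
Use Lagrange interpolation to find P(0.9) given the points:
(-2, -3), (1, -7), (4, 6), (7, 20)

Lagrange interpolation formula:
P(x) = Σ yᵢ × Lᵢ(x)
where Lᵢ(x) = Π_{j≠i} (x - xⱼ)/(xᵢ - xⱼ)

L_0(0.9) = (0.9 - 1)/(-2 - 1) × (0.9 - 4)/(-2 - 4) × (0.9 - 7)/(-2 - 7) = 0.011673
L_1(0.9) = (0.9 - (-2))/(1 - (-2)) × (0.9 - 4)/(1 - 4) × (0.9 - 7)/(1 - 7) = 1.015537
L_2(0.9) = (0.9 - (-2))/(4 - (-2)) × (0.9 - 1)/(4 - 1) × (0.9 - 7)/(4 - 7) = -0.032759
L_3(0.9) = (0.9 - (-2))/(7 - (-2)) × (0.9 - 1)/(7 - 1) × (0.9 - 4)/(7 - 4) = 0.005549

P(0.9) = (-3)×L_0(0.9) + (-7)×L_1(0.9) + 6×L_2(0.9) + 20×L_3(0.9)
P(0.9) = -7.229346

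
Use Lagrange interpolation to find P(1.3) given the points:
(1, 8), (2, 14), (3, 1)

Lagrange interpolation formula:
P(x) = Σ yᵢ × Lᵢ(x)
where Lᵢ(x) = Π_{j≠i} (x - xⱼ)/(xᵢ - xⱼ)

L_0(1.3) = (1.3 - 2)/(1 - 2) × (1.3 - 3)/(1 - 3) = 0.595000
L_1(1.3) = (1.3 - 1)/(2 - 1) × (1.3 - 3)/(2 - 3) = 0.510000
L_2(1.3) = (1.3 - 1)/(3 - 1) × (1.3 - 2)/(3 - 2) = -0.105000

P(1.3) = 8×L_0(1.3) + 14×L_1(1.3) + 1×L_2(1.3)
P(1.3) = 11.795000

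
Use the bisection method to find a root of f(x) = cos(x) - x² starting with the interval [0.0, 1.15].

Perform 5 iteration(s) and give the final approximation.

f(x) = cos(x) - x²
Initial interval: [0.0, 1.15]

Iteration 1:
  c_1 = (0.000000 + 1.150000)/2 = 0.575000
  f(c_1) = f(0.575000) = 0.508567
  f(a) × f(c) ≥ 0, new interval: [0.575000, 1.150000]
Iteration 2:
  c_2 = (0.575000 + 1.150000)/2 = 0.862500
  f(c_2) = f(0.862500) = -0.093365
  f(a) × f(c) < 0, new interval: [0.575000, 0.862500]
Iteration 3:
  c_3 = (0.575000 + 0.862500)/2 = 0.718750
  f(c_3) = f(0.718750) = 0.236028
  f(a) × f(c) ≥ 0, new interval: [0.718750, 0.862500]
Iteration 4:
  c_4 = (0.718750 + 0.862500)/2 = 0.790625
  f(c_4) = f(0.790625) = 0.078313
  f(a) × f(c) ≥ 0, new interval: [0.790625, 0.862500]
Iteration 5:
  c_5 = (0.790625 + 0.862500)/2 = 0.826562
  f(c_5) = f(0.826562) = -0.005797
  f(a) × f(c) < 0, new interval: [0.790625, 0.826562]

After 5 iteration(s), the approximation is c_5 = 0.826562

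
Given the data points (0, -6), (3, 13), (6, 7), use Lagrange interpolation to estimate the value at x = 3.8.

Lagrange interpolation formula:
P(x) = Σ yᵢ × Lᵢ(x)
where Lᵢ(x) = Π_{j≠i} (x - xⱼ)/(xᵢ - xⱼ)

L_0(3.8) = (3.8 - 3)/(0 - 3) × (3.8 - 6)/(0 - 6) = -0.097778
L_1(3.8) = (3.8 - 0)/(3 - 0) × (3.8 - 6)/(3 - 6) = 0.928889
L_2(3.8) = (3.8 - 0)/(6 - 0) × (3.8 - 3)/(6 - 3) = 0.168889

P(3.8) = (-6)×L_0(3.8) + 13×L_1(3.8) + 7×L_2(3.8)
P(3.8) = 13.844444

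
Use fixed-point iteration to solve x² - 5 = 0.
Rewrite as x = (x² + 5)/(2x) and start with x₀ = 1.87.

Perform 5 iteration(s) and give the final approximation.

Equation: x² - 5 = 0
Fixed-point form: x = (x² + 5)/(2x)
x₀ = 1.87

x_1 = g(1.870000) = 2.271898
x_2 = g(2.271898) = 2.236351
x_3 = g(2.236351) = 2.236068
x_4 = g(2.236068) = 2.236068
x_5 = g(2.236068) = 2.236068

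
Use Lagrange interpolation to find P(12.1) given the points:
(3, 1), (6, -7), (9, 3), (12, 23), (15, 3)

Lagrange interpolation formula:
P(x) = Σ yᵢ × Lᵢ(x)
where Lᵢ(x) = Π_{j≠i} (x - xⱼ)/(xᵢ - xⱼ)

L_0(12.1) = (12.1 - 6)/(3 - 6) × (12.1 - 9)/(3 - 9) × (12.1 - 12)/(3 - 12) × (12.1 - 15)/(3 - 15) = -0.002821
L_1(12.1) = (12.1 - 3)/(6 - 3) × (12.1 - 9)/(6 - 9) × (12.1 - 12)/(6 - 12) × (12.1 - 15)/(6 - 15) = 0.016833
L_2(12.1) = (12.1 - 3)/(9 - 3) × (12.1 - 6)/(9 - 6) × (12.1 - 12)/(9 - 12) × (12.1 - 15)/(9 - 15) = -0.049685
L_3(12.1) = (12.1 - 3)/(12 - 3) × (12.1 - 6)/(12 - 6) × (12.1 - 9)/(12 - 9) × (12.1 - 15)/(12 - 15) = 1.026821
L_4(12.1) = (12.1 - 3)/(15 - 3) × (12.1 - 6)/(15 - 6) × (12.1 - 9)/(15 - 9) × (12.1 - 12)/(15 - 12) = 0.008852

P(12.1) = 1×L_0(12.1) + (-7)×L_1(12.1) + 3×L_2(12.1) + 23×L_3(12.1) + 3×L_4(12.1)
P(12.1) = 23.373726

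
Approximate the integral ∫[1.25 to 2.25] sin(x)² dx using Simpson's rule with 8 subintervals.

f(x) = sin(x)²
a = 1.25, b = 2.25, n = 8
h = (b - a)/n = 0.125000

Simpson's rule: (h/3)[f(x₀) + 4f(x₁) + 2f(x₂) + ... + f(xₙ)]

x_0 = 1.2500, f(x_0) = 0.900572, coefficient = 1
x_1 = 1.3750, f(x_1) = 0.962151, coefficient = 4
x_2 = 1.5000, f(x_2) = 0.994996, coefficient = 2
x_3 = 1.6250, f(x_3) = 0.997065, coefficient = 4
x_4 = 1.7500, f(x_4) = 0.968228, coefficient = 2
x_5 = 1.8750, f(x_5) = 0.910280, coefficient = 4
x_6 = 2.0000, f(x_6) = 0.826822, coefficient = 2
x_7 = 2.1250, f(x_7) = 0.723044, coefficient = 4
x_8 = 2.2500, f(x_8) = 0.605398, coefficient = 1

I ≈ (0.125000/3) × 21.456220 = 0.894009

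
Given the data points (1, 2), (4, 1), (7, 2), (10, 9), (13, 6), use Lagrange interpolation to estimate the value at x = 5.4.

Lagrange interpolation formula:
P(x) = Σ yᵢ × Lᵢ(x)
where Lᵢ(x) = Π_{j≠i} (x - xⱼ)/(xᵢ - xⱼ)

L_0(5.4) = (5.4 - 4)/(1 - 4) × (5.4 - 7)/(1 - 7) × (5.4 - 10)/(1 - 10) × (5.4 - 13)/(1 - 13) = -0.040283
L_1(5.4) = (5.4 - 1)/(4 - 1) × (5.4 - 7)/(4 - 7) × (5.4 - 10)/(4 - 10) × (5.4 - 13)/(4 - 13) = 0.506416
L_2(5.4) = (5.4 - 1)/(7 - 1) × (5.4 - 4)/(7 - 4) × (5.4 - 10)/(7 - 10) × (5.4 - 13)/(7 - 13) = 0.664672
L_3(5.4) = (5.4 - 1)/(10 - 1) × (5.4 - 4)/(10 - 4) × (5.4 - 7)/(10 - 7) × (5.4 - 13)/(10 - 13) = -0.154127
L_4(5.4) = (5.4 - 1)/(13 - 1) × (5.4 - 4)/(13 - 4) × (5.4 - 7)/(13 - 7) × (5.4 - 10)/(13 - 10) = 0.023322

P(5.4) = 2×L_0(5.4) + 1×L_1(5.4) + 2×L_2(5.4) + 9×L_3(5.4) + 6×L_4(5.4)
P(5.4) = 0.507984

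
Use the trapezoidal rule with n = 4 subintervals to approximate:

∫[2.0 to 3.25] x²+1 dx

f(x) = x²+1
a = 2.0, b = 3.25, n = 4
h = (b - a)/n = 0.312500

Trapezoidal rule: (h/2)[f(x₀) + 2f(x₁) + 2f(x₂) + ... + f(xₙ)]

x_0 = 2.0000, f(x_0) = 5.000000, coefficient = 1
x_1 = 2.3125, f(x_1) = 6.347656, coefficient = 2
x_2 = 2.6250, f(x_2) = 7.890625, coefficient = 2
x_3 = 2.9375, f(x_3) = 9.628906, coefficient = 2
x_4 = 3.2500, f(x_4) = 11.562500, coefficient = 1

I ≈ (0.312500/2) × 64.296875 = 10.046387
Exact value: 10.026042
Error: 0.020345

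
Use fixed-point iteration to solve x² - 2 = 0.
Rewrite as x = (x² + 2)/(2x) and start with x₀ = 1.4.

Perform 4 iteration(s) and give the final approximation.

Equation: x² - 2 = 0
Fixed-point form: x = (x² + 2)/(2x)
x₀ = 1.4

x_1 = g(1.400000) = 1.414286
x_2 = g(1.414286) = 1.414214
x_3 = g(1.414214) = 1.414214
x_4 = g(1.414214) = 1.414214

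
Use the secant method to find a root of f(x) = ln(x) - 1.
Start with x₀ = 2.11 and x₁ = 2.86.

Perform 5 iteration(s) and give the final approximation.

f(x) = ln(x) - 1
x₀ = 2.11, x₁ = 2.86

Secant formula: x_{n+1} = x_n - f(x_n)(x_n - x_{n-1})/(f(x_n) - f(x_{n-1}))

Iteration 1:
  f(2.110000) = -0.253312
  f(2.860000) = 0.050822
  x_2 = 2.860000 - 0.050822×(2.860000 - 2.110000)/(0.050822 - (-0.253312))
       = 2.734673
Iteration 2:
  f(2.860000) = 0.050822
  f(2.734673) = 0.006012
  x_3 = 2.734673 - 0.006012×(2.734673 - 2.860000)/(0.006012 - 0.050822)
       = 2.717859
Iteration 3:
  f(2.734673) = 0.006012
  f(2.717859) = -0.000156
  x_4 = 2.717859 - (-0.000156)×(2.717859 - 2.734673)/(-0.000156 - 0.006012)
       = 2.718283
Iteration 4:
  f(2.717859) = -0.000156
  f(2.718283) = 0.000000
  x_5 = 2.718283 - 0.000000×(2.718283 - 2.717859)/(0.000000 - (-0.000156))
       = 2.718282
Iteration 5:
  f(2.718283) = 0.000000
  f(2.718282) = 0.000000
  x_6 = 2.718282 - 0.000000×(2.718282 - 2.718283)/(0.000000 - 0.000000)
       = 2.718282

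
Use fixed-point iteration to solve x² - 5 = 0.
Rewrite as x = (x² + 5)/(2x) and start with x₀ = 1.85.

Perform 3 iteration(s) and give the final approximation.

Equation: x² - 5 = 0
Fixed-point form: x = (x² + 5)/(2x)
x₀ = 1.85

x_1 = g(1.850000) = 2.276351
x_2 = g(2.276351) = 2.236424
x_3 = g(2.236424) = 2.236068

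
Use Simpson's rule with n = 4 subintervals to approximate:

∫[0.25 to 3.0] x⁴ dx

f(x) = x⁴
a = 0.25, b = 3.0, n = 4
h = (b - a)/n = 0.687500

Simpson's rule: (h/3)[f(x₀) + 4f(x₁) + 2f(x₂) + ... + f(xₙ)]

x_0 = 0.2500, f(x_0) = 0.003906, coefficient = 1
x_1 = 0.9375, f(x_1) = 0.772476, coefficient = 4
x_2 = 1.6250, f(x_2) = 6.972900, coefficient = 2
x_3 = 2.3125, f(x_3) = 28.597427, coefficient = 4
x_4 = 3.0000, f(x_4) = 81.000000, coefficient = 1

I ≈ (0.687500/3) × 212.429321 = 48.681719
Exact value: 48.599805
Error: 0.081915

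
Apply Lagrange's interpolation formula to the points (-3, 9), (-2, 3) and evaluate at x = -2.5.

Lagrange interpolation formula:
P(x) = Σ yᵢ × Lᵢ(x)
where Lᵢ(x) = Π_{j≠i} (x - xⱼ)/(xᵢ - xⱼ)

L_0(-2.5) = (-2.5 - (-2))/(-3 - (-2)) = 0.500000
L_1(-2.5) = (-2.5 - (-3))/(-2 - (-3)) = 0.500000

P(-2.5) = 9×L_0(-2.5) + 3×L_1(-2.5)
P(-2.5) = 6.000000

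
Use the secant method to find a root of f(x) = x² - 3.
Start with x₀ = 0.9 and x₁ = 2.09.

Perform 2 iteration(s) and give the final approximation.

f(x) = x² - 3
x₀ = 0.9, x₁ = 2.09

Secant formula: x_{n+1} = x_n - f(x_n)(x_n - x_{n-1})/(f(x_n) - f(x_{n-1}))

Iteration 1:
  f(0.900000) = -2.190000
  f(2.090000) = 1.368100
  x_2 = 2.090000 - 1.368100×(2.090000 - 0.900000)/(1.368100 - (-2.190000))
       = 1.632441
Iteration 2:
  f(2.090000) = 1.368100
  f(1.632441) = -0.335135
  x_3 = 1.632441 - (-0.335135)×(1.632441 - 2.090000)/(-0.335135 - 1.368100)
       = 1.722472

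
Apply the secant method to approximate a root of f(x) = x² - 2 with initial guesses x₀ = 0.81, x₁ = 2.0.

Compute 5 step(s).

f(x) = x² - 2
x₀ = 0.81, x₁ = 2.0

Secant formula: x_{n+1} = x_n - f(x_n)(x_n - x_{n-1})/(f(x_n) - f(x_{n-1}))

Iteration 1:
  f(0.810000) = -1.343900
  f(2.000000) = 2.000000
  x_2 = 2.000000 - 2.000000×(2.000000 - 0.810000)/(2.000000 - (-1.343900))
       = 1.288256
Iteration 2:
  f(2.000000) = 2.000000
  f(1.288256) = -0.340396
  x_3 = 1.288256 - (-0.340396)×(1.288256 - 2.000000)/(-0.340396 - 2.000000)
       = 1.391775
Iteration 3:
  f(1.288256) = -0.340396
  f(1.391775) = -0.062963
  x_4 = 1.391775 - (-0.062963)×(1.391775 - 1.288256)/(-0.062963 - (-0.340396))
       = 1.415268
Iteration 4:
  f(1.391775) = -0.062963
  f(1.415268) = 0.002984
  x_5 = 1.415268 - 0.002984×(1.415268 - 1.391775)/(0.002984 - (-0.062963))
       = 1.414205
Iteration 5:
  f(1.415268) = 0.002984
  f(1.414205) = -0.000024
  x_6 = 1.414205 - (-0.000024)×(1.414205 - 1.415268)/(-0.000024 - 0.002984)
       = 1.414214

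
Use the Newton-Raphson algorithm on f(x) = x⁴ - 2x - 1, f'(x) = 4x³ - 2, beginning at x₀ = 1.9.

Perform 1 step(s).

f(x) = x⁴ - 2x - 1
f'(x) = 4x³ - 2
x₀ = 1.9

Newton-Raphson formula: x_{n+1} = x_n - f(x_n)/f'(x_n)

Iteration 1:
  f(1.900000) = 8.232100
  f'(1.900000) = 25.436000
  x_1 = 1.900000 - 8.232100/25.436000 = 1.576360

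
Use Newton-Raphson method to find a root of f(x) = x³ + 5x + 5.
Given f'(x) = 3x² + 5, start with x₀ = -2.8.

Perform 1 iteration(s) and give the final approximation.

f(x) = x³ + 5x + 5
f'(x) = 3x² + 5
x₀ = -2.8

Newton-Raphson formula: x_{n+1} = x_n - f(x_n)/f'(x_n)

Iteration 1:
  f(-2.800000) = -30.952000
  f'(-2.800000) = 28.520000
  x_1 = -2.800000 - (-30.952000)/28.520000 = -1.714727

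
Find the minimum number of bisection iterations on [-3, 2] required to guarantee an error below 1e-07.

We need (b-a)/2^n ≤ 1e-07
(2 - (-3))/2^n ≤ 1e-07
5/2^n ≤ 1e-07
2^n ≥ 50000000
n ≥ log₂(50000000) = 25.58
n ≥ 26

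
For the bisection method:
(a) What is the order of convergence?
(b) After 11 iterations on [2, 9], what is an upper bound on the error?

(a) Bisection has linear (order 1) convergence; the error is halved each step.

(b) Error bound = (b-a)/2^n = (9 - 2)/2^{11}
    = 7/2^{11}

(a) 1 (linear); (b) error ≤ 3.42e-03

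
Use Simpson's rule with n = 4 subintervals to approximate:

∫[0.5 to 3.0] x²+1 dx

f(x) = x²+1
a = 0.5, b = 3.0, n = 4
h = (b - a)/n = 0.625000

Simpson's rule: (h/3)[f(x₀) + 4f(x₁) + 2f(x₂) + ... + f(xₙ)]

x_0 = 0.5000, f(x_0) = 1.250000, coefficient = 1
x_1 = 1.1250, f(x_1) = 2.265625, coefficient = 4
x_2 = 1.7500, f(x_2) = 4.062500, coefficient = 2
x_3 = 2.3750, f(x_3) = 6.640625, coefficient = 4
x_4 = 3.0000, f(x_4) = 10.000000, coefficient = 1

I ≈ (0.625000/3) × 55.000000 = 11.458333
Exact value: 11.458333
Error: 0.000000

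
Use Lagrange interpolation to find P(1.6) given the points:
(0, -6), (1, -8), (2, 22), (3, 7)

Lagrange interpolation formula:
P(x) = Σ yᵢ × Lᵢ(x)
where Lᵢ(x) = Π_{j≠i} (x - xⱼ)/(xᵢ - xⱼ)

L_0(1.6) = (1.6 - 1)/(0 - 1) × (1.6 - 2)/(0 - 2) × (1.6 - 3)/(0 - 3) = -0.056000
L_1(1.6) = (1.6 - 0)/(1 - 0) × (1.6 - 2)/(1 - 2) × (1.6 - 3)/(1 - 3) = 0.448000
L_2(1.6) = (1.6 - 0)/(2 - 0) × (1.6 - 1)/(2 - 1) × (1.6 - 3)/(2 - 3) = 0.672000
L_3(1.6) = (1.6 - 0)/(3 - 0) × (1.6 - 1)/(3 - 1) × (1.6 - 2)/(3 - 2) = -0.064000

P(1.6) = (-6)×L_0(1.6) + (-8)×L_1(1.6) + 22×L_2(1.6) + 7×L_3(1.6)
P(1.6) = 11.088000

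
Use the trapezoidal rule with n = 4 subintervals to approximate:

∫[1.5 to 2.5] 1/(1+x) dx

f(x) = 1/(1+x)
a = 1.5, b = 2.5, n = 4
h = (b - a)/n = 0.250000

Trapezoidal rule: (h/2)[f(x₀) + 2f(x₁) + 2f(x₂) + ... + f(xₙ)]

x_0 = 1.5000, f(x_0) = 0.400000, coefficient = 1
x_1 = 1.7500, f(x_1) = 0.363636, coefficient = 2
x_2 = 2.0000, f(x_2) = 0.333333, coefficient = 2
x_3 = 2.2500, f(x_3) = 0.307692, coefficient = 2
x_4 = 2.5000, f(x_4) = 0.285714, coefficient = 1

I ≈ (0.250000/2) × 2.695038 = 0.336880
Exact value: 0.336472
Error: 0.000408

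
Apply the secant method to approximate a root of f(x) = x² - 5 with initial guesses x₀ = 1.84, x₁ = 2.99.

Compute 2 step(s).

f(x) = x² - 5
x₀ = 1.84, x₁ = 2.99

Secant formula: x_{n+1} = x_n - f(x_n)(x_n - x_{n-1})/(f(x_n) - f(x_{n-1}))

Iteration 1:
  f(1.840000) = -1.614400
  f(2.990000) = 3.940100
  x_2 = 2.990000 - 3.940100×(2.990000 - 1.840000)/(3.940100 - (-1.614400))
       = 2.174244
Iteration 2:
  f(2.990000) = 3.940100
  f(2.174244) = -0.272662
  x_3 = 2.174244 - (-0.272662)×(2.174244 - 2.990000)/(-0.272662 - 3.940100)
       = 2.227042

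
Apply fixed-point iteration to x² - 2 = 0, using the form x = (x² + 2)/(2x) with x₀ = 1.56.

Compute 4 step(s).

Equation: x² - 2 = 0
Fixed-point form: x = (x² + 2)/(2x)
x₀ = 1.56

x_1 = g(1.560000) = 1.421026
x_2 = g(1.421026) = 1.414230
x_3 = g(1.414230) = 1.414214
x_4 = g(1.414214) = 1.414214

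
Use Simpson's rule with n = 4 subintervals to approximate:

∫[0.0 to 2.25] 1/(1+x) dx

f(x) = 1/(1+x)
a = 0.0, b = 2.25, n = 4
h = (b - a)/n = 0.562500

Simpson's rule: (h/3)[f(x₀) + 4f(x₁) + 2f(x₂) + ... + f(xₙ)]

x_0 = 0.0000, f(x_0) = 1.000000, coefficient = 1
x_1 = 0.5625, f(x_1) = 0.640000, coefficient = 4
x_2 = 1.1250, f(x_2) = 0.470588, coefficient = 2
x_3 = 1.6875, f(x_3) = 0.372093, coefficient = 4
x_4 = 2.2500, f(x_4) = 0.307692, coefficient = 1

I ≈ (0.562500/3) × 6.297241 = 1.180733
Exact value: 1.178655
Error: 0.002078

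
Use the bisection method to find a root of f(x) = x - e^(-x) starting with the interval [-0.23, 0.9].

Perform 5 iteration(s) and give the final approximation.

f(x) = x - e^(-x)
Initial interval: [-0.23, 0.9]

Iteration 1:
  c_1 = (-0.230000 + 0.900000)/2 = 0.335000
  f(c_1) = f(0.335000) = -0.380338
  f(a) × f(c) ≥ 0, new interval: [0.335000, 0.900000]
Iteration 2:
  c_2 = (0.335000 + 0.900000)/2 = 0.617500
  f(c_2) = f(0.617500) = 0.078209
  f(a) × f(c) < 0, new interval: [0.335000, 0.617500]
Iteration 3:
  c_3 = (0.335000 + 0.617500)/2 = 0.476250
  f(c_3) = f(0.476250) = -0.144858
  f(a) × f(c) ≥ 0, new interval: [0.476250, 0.617500]
Iteration 4:
  c_4 = (0.476250 + 0.617500)/2 = 0.546875
  f(c_4) = f(0.546875) = -0.031881
  f(a) × f(c) ≥ 0, new interval: [0.546875, 0.617500]
Iteration 5:
  c_5 = (0.546875 + 0.617500)/2 = 0.582188
  f(c_5) = f(0.582188) = 0.023513
  f(a) × f(c) < 0, new interval: [0.546875, 0.582188]

After 5 iteration(s), the approximation is c_5 = 0.582188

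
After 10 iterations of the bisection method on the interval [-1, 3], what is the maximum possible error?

Bisection error bound: |error| ≤ (b-a)/2^n
|error| ≤ (3 - (-1))/2^10 = 4/2^10
|error| ≤ 0.0039062500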